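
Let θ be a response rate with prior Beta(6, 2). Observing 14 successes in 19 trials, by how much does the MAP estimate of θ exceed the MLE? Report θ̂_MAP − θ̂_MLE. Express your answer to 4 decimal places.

Posterior is Beta(20, 7); MAP = (20−1)/(27−2) = 19/25 ≈ 0.76000.
MLE ignores the prior: θ̂_MLE = k/n = 14/19 ≈ 0.73684.
Difference = 19/25 − 14/19 = 11/475 ≈ 0.0232.

MAP − MLE = 0.0232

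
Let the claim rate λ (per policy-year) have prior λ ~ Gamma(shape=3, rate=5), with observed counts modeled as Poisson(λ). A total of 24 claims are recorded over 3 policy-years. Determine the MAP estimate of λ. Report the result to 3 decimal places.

λ̂_MAP = 3.250

Σxᵢ = 24, n = 3.
Posterior ∝ λ^2e^(−5λ) · λ^24e^(−3λ) = λ^26e^(−8λ), i.e. Gamma(shape=27, rate=8).
The mode of a Gamma(a, b) with a ≥ 1 (shape–rate) is (a−1)/b = 26/8 ≈ 3.250.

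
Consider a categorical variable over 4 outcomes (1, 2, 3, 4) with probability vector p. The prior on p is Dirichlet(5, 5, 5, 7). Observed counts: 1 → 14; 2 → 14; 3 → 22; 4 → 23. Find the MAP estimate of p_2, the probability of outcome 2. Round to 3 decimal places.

MAP estimate: 0.198

The posterior is Dirichlet(αᵢ + nᵢ) = Dirichlet(19, 19, 27, 30).
For a Dirichlet(a₁,…,a_K) with all aᵢ > 1, the mode has j-th component (aⱼ − 1)/(Σaᵢ − K).
Here Σaᵢ = 95 and K = 4, so p_2 = (19 − 1)/(95 − 4) = 18/91 ≈ 0.198.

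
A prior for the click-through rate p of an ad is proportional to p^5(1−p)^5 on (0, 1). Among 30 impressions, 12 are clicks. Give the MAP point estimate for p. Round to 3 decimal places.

p̂_MAP = 0.425

The prior density ∝ p^5(1−p)^5 is the kernel of Beta(6, 6).
Data: 12 successes in 30 trials. The binomial likelihood contributes p^12(1−p)^18, so the posterior is Beta(6+12, 6+18) = Beta(18, 24).
For Beta(a, b) with a, b > 1 the mode is (a−1)/(a+b−2) = 17/40 ≈ 0.425.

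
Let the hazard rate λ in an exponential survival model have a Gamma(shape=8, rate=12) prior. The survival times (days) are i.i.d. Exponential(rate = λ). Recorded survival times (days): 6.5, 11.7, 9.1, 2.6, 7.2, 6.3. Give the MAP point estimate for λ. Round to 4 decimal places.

λ̂_MAP = 0.2347

The Exponential(rate=λ) likelihood is ∝ λ^n e^(−λΣtᵢ). Here n = 6 and Σtᵢ = 6.5 + 11.7 + 9.1 + 2.6 + 7.2 + 6.3 = 43.4.
Posterior ∝ λ^7e^(−12λ) · λ^6e^(−43.4λ) = λ^13e^(−55.4λ), i.e. Gamma(14, 55.4).
Mode = (a−1)/b = 13/55.4 ≈ 0.2347.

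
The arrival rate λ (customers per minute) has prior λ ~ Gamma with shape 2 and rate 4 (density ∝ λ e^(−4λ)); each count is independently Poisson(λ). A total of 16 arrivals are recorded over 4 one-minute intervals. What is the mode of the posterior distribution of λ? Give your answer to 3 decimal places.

λ̂_MAP = 2.125

Σxᵢ = 16, n = 4.
Posterior ∝ λe^(−4λ) · λ^16e^(−4λ) = λ^17e^(−8λ), i.e. Gamma(shape=18, rate=8).
The mode of a Gamma(a, b) with a ≥ 1 (shape–rate) is (a−1)/b = 17/8 ≈ 2.125.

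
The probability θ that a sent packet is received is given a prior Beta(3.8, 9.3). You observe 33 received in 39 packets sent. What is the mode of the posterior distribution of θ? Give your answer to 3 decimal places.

Prior: Beta(3.8, 9.3).
Data: 33 successes in 39 trials. The binomial likelihood contributes θ^33(1−θ)^6, so the posterior is Beta(3.8+33, 9.3+6) = Beta(36.8, 15.3).
For Beta(a, b) with a, b > 1 the mode is (a−1)/(a+b−2) = 35.8/50.1 ≈ 0.715.

θ̂_MAP = 0.715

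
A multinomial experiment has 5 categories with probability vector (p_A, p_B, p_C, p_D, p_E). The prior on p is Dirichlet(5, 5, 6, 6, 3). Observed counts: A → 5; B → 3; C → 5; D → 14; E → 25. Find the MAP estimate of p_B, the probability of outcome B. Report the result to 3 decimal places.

MAP estimate of p_B = 0.097

The posterior is Dirichlet(αᵢ + nᵢ) = Dirichlet(10, 8, 11, 20, 28).
For a Dirichlet(a₁,…,a_K) with all aᵢ > 1, the mode has j-th component (aⱼ − 1)/(Σaᵢ − K).
Here Σaᵢ = 77 and K = 5, so p_B = (8 − 1)/(77 − 5) = 7/72 ≈ 0.097.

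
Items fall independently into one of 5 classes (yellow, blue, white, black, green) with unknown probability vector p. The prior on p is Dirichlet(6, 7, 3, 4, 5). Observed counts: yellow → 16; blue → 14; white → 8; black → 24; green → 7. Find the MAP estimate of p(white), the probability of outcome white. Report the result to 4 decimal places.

The posterior is Dirichlet(αᵢ + nᵢ) = Dirichlet(22, 21, 11, 28, 12).
For a Dirichlet(a₁,…,a_K) with all aᵢ > 1, the mode has j-th component (aⱼ − 1)/(Σaᵢ − K).
Here Σaᵢ = 94 and K = 5, so p(white) = (11 − 1)/(94 − 5) = 10/89 ≈ 0.1124.

MAP estimate of p(white) = 0.1124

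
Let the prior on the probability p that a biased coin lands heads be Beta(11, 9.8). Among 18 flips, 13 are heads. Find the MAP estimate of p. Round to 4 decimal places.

Prior: Beta(11, 9.8).
Data: 13 successes in 18 trials. The binomial likelihood contributes p^13(1−p)^5, so the posterior is Beta(11+13, 9.8+5) = Beta(24, 14.8).
For Beta(a, b) with a, b > 1 the mode is (a−1)/(a+b−2) = 23/36.8 ≈ 0.6250.

p̂_MAP = 0.6250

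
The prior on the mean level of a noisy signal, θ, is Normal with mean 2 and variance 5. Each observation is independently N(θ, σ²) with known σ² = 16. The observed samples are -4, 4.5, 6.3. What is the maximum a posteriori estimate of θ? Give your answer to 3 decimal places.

n = 3; x̄ = ((-4) + 4.5 + 6.3)/3 = 6.8/3 = 34/15 ≈ 2.2667.
For a Normal prior and Normal likelihood with known variance, the posterior is Normal; its mode equals its mean, the precision-weighted average.
Prior precision 1/σ₀² = 1/5 = 0.2; data precision n/σ² = 3/16 = 0.1875.
θ̂ = (0.2·2 + 0.1875·(34/15)) / (0.2 + 0.1875) = 0.825/0.3875 = 66/31 ≈ 2.129.

θ̂_MAP = 2.129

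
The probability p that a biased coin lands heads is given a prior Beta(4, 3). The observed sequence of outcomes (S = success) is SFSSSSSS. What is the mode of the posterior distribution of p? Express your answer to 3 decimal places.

Prior: Beta(4, 3).
Data: 7 successes in 8 trials (from the sequence). The binomial likelihood contributes p^7(1−p)^1, so the posterior is Beta(4+7, 3+1) = Beta(11, 4).
For Beta(a, b) with a, b > 1 the mode is (a−1)/(a+b−2) = 10/13 ≈ 0.769.

p̂_MAP = 0.769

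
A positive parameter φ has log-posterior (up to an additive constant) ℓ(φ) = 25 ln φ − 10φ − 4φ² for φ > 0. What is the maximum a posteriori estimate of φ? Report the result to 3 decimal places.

φ̂_MAP = 1.250

ℓ'(φ) = 25/φ − 10 − 8φ. Setting this to zero and multiplying by φ: 8φ² + 10φ − 25 = 0.
φ = (−10 + √(10² + 4·8·25)) / (2·8) = (−10 + √900) / 16 = (−10 + 30)/16 = 5/4.
ℓ''(φ) = −25/φ² − 8 < 0, confirming a maximum.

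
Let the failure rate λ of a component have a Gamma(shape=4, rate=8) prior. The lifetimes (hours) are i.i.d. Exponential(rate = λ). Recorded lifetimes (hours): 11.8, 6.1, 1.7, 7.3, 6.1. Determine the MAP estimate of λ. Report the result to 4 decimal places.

λ̂_MAP = 0.1951

The Exponential(rate=λ) likelihood is ∝ λ^n e^(−λΣtᵢ). Here n = 5 and Σtᵢ = 11.8 + 6.1 + 1.7 + 7.3 + 6.1 = 33.
Posterior ∝ λ^3e^(−8λ) · λ^5e^(−33λ) = λ^8e^(−41λ), i.e. Gamma(9, 41).
Mode = (a−1)/b = 8/41 ≈ 0.1951.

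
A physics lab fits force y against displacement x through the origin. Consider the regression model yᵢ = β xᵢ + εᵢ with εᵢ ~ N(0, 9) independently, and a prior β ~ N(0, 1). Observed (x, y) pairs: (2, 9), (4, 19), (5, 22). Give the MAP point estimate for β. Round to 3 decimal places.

β̂_MAP = 3.778

log p(β | y) = −Σ(yᵢ − βxᵢ)²/(2·9) − β²/(2·1) + const.
Setting the derivative to zero: Σxᵢ(yᵢ − βxᵢ)/9 − β/1 = 0, so β = Σxᵢyᵢ / (Σxᵢ² + σ²/τ²).
Σxᵢyᵢ = 2·9 + 4·19 + 5·22 = 204; Σxᵢ² = 45; σ²/τ² = 9.
β̂_MAP = 204 / (45 + 9) = 204/54 ≈ 3.778.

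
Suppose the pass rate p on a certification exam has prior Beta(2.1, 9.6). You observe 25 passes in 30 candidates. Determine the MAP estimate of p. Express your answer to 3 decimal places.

p̂_MAP = 0.657

Prior: Beta(2.1, 9.6).
Data: 25 successes in 30 trials. The binomial likelihood contributes p^25(1−p)^5, so the posterior is Beta(2.1+25, 9.6+5) = Beta(27.1, 14.6).
For Beta(a, b) with a, b > 1 the mode is (a−1)/(a+b−2) = 26.1/39.7 ≈ 0.657.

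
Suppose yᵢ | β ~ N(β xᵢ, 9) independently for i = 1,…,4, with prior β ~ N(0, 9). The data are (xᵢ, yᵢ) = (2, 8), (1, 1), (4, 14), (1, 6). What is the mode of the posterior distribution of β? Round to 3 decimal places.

log p(β | y) = −Σ(yᵢ − βxᵢ)²/(2·9) − β²/(2·9) + const.
Setting the derivative to zero: Σxᵢ(yᵢ − βxᵢ)/9 − β/9 = 0, so β = Σxᵢyᵢ / (Σxᵢ² + σ²/τ²).
Σxᵢyᵢ = 2·8 + 1·1 + 4·14 + 1·6 = 79; Σxᵢ² = 22; σ²/τ² = 1.
β̂_MAP = 79 / (22 + 1) = 79/23 ≈ 3.435.

β̂_MAP = 3.435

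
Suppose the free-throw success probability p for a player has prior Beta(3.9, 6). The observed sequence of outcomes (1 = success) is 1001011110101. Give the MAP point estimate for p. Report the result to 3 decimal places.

Prior: Beta(3.9, 6).
Data: 8 successes in 13 trials (from the sequence). The binomial likelihood contributes p^8(1−p)^5, so the posterior is Beta(3.9+8, 6+5) = Beta(11.9, 11).
For Beta(a, b) with a, b > 1 the mode is (a−1)/(a+b−2) = 10.9/20.9 ≈ 0.522.

p̂_MAP = 0.522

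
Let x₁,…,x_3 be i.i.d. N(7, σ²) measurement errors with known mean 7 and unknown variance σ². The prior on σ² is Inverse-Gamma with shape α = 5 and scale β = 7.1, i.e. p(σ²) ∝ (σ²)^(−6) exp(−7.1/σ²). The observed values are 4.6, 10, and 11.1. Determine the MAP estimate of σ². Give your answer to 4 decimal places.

Sum of squared deviations about the known mean: SS = (4.6−7)² + (10−7)² + (11.1−7)² = 31.57.
The Normal likelihood contributes (σ²)^(−n/2) exp(−SS/(2σ²)), so the posterior is Inverse-Gamma(α + n/2, β + SS/2) = Inverse-Gamma(6.5, 22.885).
The mode of Inverse-Gamma(a, b) is b/(a+1) = 22.885/7.5 ≈ 3.0513.

σ̂²_MAP = 3.0513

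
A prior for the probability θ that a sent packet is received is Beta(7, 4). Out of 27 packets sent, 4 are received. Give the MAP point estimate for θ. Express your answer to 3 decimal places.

Prior: Beta(7, 4).
Data: 4 successes in 27 trials. The binomial likelihood contributes θ^4(1−θ)^23, so the posterior is Beta(7+4, 4+23) = Beta(11, 27).
For Beta(a, b) with a, b > 1 the mode is (a−1)/(a+b−2) = 10/36 ≈ 0.278.

θ̂_MAP = 0.278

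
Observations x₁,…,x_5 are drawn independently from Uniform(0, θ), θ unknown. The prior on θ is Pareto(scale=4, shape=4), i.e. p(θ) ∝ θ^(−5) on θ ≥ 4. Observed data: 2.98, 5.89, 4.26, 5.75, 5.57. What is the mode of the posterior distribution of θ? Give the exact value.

The Uniform(0, θ) likelihood is θ^(−n) for θ ≥ max(xᵢ), zero otherwise. Here max(xᵢ) = 5.89.
Posterior ∝ θ^(−5) · θ^(−5) = θ^(−10) on θ ≥ max(4, 5.89) = 5.89.
This density is strictly decreasing in θ, so the posterior mode lies at the lower boundary of the support.

θ̂_MAP = 5.89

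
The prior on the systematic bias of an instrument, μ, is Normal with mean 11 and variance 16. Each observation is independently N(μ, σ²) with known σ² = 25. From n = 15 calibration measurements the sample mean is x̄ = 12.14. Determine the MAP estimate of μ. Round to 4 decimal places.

n = 15, x̄ = 12.14.
For a Normal prior and Normal likelihood with known variance, the posterior is Normal; its mode equals its mean, the precision-weighted average.
Prior precision 1/σ₀² = 1/16 = 0.0625; data precision n/σ² = 15/25 = 0.6.
μ̂ = (0.0625·11 + 0.6·12.14) / (0.0625 + 0.6) = 7.9715/0.6625 = 15943/1325 ≈ 12.0325.

μ̂_MAP = 12.0325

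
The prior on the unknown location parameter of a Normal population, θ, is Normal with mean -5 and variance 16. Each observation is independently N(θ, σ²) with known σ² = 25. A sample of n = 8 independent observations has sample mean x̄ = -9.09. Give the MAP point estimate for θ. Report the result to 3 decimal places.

θ̂_MAP = -8.422

n = 8, x̄ = -9.09.
For a Normal prior and Normal likelihood with known variance, the posterior is Normal; its mode equals its mean, the precision-weighted average.
Prior precision 1/σ₀² = 1/16 = 0.0625; data precision n/σ² = 8/25 = 0.32.
θ̂ = (0.0625·(-5) + 0.32·(-9.09)) / (0.0625 + 0.32) = (-3.2213)/0.3825 = -32213/3825 ≈ -8.422.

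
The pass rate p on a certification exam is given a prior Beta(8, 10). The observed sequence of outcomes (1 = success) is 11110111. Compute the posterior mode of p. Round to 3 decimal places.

p̂_MAP = 0.583

Prior: Beta(8, 10).
Data: 7 successes in 8 trials (from the sequence). The binomial likelihood contributes p^7(1−p)^1, so the posterior is Beta(8+7, 10+1) = Beta(15, 11).
For Beta(a, b) with a, b > 1 the mode is (a−1)/(a+b−2) = 14/24 ≈ 0.583.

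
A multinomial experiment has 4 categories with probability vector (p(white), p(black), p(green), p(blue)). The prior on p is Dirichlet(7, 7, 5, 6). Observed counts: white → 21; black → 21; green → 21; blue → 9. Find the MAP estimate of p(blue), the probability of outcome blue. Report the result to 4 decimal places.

The posterior is Dirichlet(αᵢ + nᵢ) = Dirichlet(28, 28, 26, 15).
For a Dirichlet(a₁,…,a_K) with all aᵢ > 1, the mode has j-th component (aⱼ − 1)/(Σaᵢ − K).
Here Σaᵢ = 97 and K = 4, so p(blue) = (15 − 1)/(97 − 4) = 14/93 ≈ 0.1505.

MAP estimate of p(blue) = 0.1505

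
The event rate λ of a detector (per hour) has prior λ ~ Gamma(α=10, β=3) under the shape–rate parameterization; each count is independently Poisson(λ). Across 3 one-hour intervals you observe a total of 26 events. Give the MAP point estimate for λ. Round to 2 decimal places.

λ̂_MAP = 5.83

Σxᵢ = 26, n = 3.
Posterior ∝ λ^9e^(−3λ) · λ^26e^(−3λ) = λ^35e^(−6λ), i.e. Gamma(shape=36, rate=6).
The mode of a Gamma(a, b) with a ≥ 1 (shape–rate) is (a−1)/b = 35/6 ≈ 5.83.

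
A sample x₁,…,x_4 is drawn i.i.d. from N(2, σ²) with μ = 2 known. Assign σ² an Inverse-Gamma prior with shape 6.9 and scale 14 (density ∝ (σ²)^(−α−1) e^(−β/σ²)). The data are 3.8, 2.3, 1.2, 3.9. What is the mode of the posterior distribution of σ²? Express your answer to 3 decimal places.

Sum of squared deviations about the known mean: SS = (3.8−2)² + (2.3−2)² + (1.2−2)² + (3.9−2)² = 7.58.
The Normal likelihood contributes (σ²)^(−n/2) exp(−SS/(2σ²)), so the posterior is Inverse-Gamma(α + n/2, β + SS/2) = Inverse-Gamma(8.9, 17.79).
The mode of Inverse-Gamma(a, b) is b/(a+1) = 17.79/9.9 ≈ 1.797.

σ̂²_MAP = 1.797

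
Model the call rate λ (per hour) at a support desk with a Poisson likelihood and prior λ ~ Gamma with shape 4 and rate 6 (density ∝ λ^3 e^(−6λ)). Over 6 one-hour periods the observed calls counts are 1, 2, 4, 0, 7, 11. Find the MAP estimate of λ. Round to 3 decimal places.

Σxᵢ = 1+2+4+0+7+11 = 25, with n = 6.
Posterior ∝ λ^3e^(−6λ) · λ^25e^(−6λ) = λ^28e^(−12λ), i.e. Gamma(shape=29, rate=12).
The mode of a Gamma(a, b) with a ≥ 1 (shape–rate) is (a−1)/b = 28/12 ≈ 2.333.

λ̂_MAP = 2.333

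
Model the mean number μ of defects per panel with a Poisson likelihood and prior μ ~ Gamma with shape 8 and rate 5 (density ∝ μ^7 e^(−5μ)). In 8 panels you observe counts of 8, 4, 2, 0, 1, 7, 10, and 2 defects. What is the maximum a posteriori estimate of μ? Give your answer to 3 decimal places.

μ̂_MAP = 3.154

Σxᵢ = 8+4+2+0+1+7+10+2 = 34, with n = 8.
Posterior ∝ μ^7e^(−5μ) · μ^34e^(−8μ) = μ^41e^(−13μ), i.e. Gamma(shape=42, rate=13).
The mode of a Gamma(a, b) with a ≥ 1 (shape–rate) is (a−1)/b = 41/13 ≈ 3.154.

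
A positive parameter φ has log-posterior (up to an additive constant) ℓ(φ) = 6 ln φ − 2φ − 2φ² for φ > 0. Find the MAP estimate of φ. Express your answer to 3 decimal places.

ℓ'(φ) = 6/φ − 2 − 4φ. Setting this to zero and multiplying by φ: 4φ² + 2φ − 6 = 0.
φ = (−2 + √(2² + 4·4·6)) / (2·4) = (−2 + √100) / 8 = (−2 + 10)/8 = 1.
ℓ''(φ) = −6/φ² − 4 < 0, confirming a maximum.

φ̂_MAP = 1.000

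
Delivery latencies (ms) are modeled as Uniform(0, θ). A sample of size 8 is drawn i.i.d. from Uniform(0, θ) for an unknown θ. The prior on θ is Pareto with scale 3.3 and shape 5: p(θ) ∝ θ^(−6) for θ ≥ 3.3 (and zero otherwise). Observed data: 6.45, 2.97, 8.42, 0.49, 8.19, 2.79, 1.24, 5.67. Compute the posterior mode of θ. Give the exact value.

The Uniform(0, θ) likelihood is θ^(−n) for θ ≥ max(xᵢ), zero otherwise. Here max(xᵢ) = 8.42.
Posterior ∝ θ^(−6) · θ^(−8) = θ^(−14) on θ ≥ max(3.3, 8.42) = 8.42.
This density is strictly decreasing in θ, so the posterior mode lies at the lower boundary of the support.

θ̂_MAP = 8.42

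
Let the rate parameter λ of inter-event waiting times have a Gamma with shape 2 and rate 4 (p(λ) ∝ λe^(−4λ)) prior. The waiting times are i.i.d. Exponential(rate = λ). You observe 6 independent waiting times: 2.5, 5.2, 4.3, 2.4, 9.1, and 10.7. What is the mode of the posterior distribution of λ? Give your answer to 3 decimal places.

The Exponential(rate=λ) likelihood is ∝ λ^n e^(−λΣtᵢ). Here n = 6 and Σtᵢ = 2.5 + 5.2 + 4.3 + 2.4 + 9.1 + 10.7 = 34.2.
Posterior ∝ λe^(−4λ) · λ^6e^(−34.2λ) = λ^7e^(−38.2λ), i.e. Gamma(8, 38.2).
Mode = (a−1)/b = 7/38.2 ≈ 0.183.

λ̂_MAP = 0.183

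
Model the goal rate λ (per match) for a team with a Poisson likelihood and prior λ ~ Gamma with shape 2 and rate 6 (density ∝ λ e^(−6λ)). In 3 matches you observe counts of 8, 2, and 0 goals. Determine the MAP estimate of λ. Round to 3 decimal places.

Σxᵢ = 8+2+0 = 10, with n = 3.
Posterior ∝ λe^(−6λ) · λ^10e^(−3λ) = λ^11e^(−9λ), i.e. Gamma(shape=12, rate=9).
The mode of a Gamma(a, b) with a ≥ 1 (shape–rate) is (a−1)/b = 11/9 ≈ 1.222.

λ̂_MAP = 1.222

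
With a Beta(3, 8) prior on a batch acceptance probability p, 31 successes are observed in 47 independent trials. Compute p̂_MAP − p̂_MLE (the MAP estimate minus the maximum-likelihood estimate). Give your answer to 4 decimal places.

MAP − MLE = -0.0703

Posterior is Beta(34, 24); MAP = (34−1)/(58−2) = 33/56 ≈ 0.58929.
MLE ignores the prior: p̂_MLE = k/n = 31/47 ≈ 0.65957.
Difference = 33/56 − 31/47 = -185/2632 ≈ -0.0703.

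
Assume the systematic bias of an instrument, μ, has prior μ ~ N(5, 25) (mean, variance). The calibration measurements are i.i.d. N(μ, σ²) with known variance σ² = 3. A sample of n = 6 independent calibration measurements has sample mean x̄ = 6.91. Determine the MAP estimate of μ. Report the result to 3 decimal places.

μ̂_MAP = 6.873

n = 6, x̄ = 6.91.
For a Normal prior and Normal likelihood with known variance, the posterior is Normal; its mode equals its mean, the precision-weighted average.
Prior precision 1/σ₀² = 1/25 = 0.04; data precision n/σ² = 6/3 = 2.
μ̂ = (0.04·5 + 2·6.91) / (0.04 + 2) = 14.02/2.04 = 701/102 ≈ 6.873.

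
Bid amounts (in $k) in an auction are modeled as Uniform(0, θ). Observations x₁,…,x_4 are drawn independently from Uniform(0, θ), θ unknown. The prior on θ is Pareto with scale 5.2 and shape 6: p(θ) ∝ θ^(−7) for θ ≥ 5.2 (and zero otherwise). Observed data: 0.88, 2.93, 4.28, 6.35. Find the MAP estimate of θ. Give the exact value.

θ̂_MAP = 6.35

The Uniform(0, θ) likelihood is θ^(−n) for θ ≥ max(xᵢ), zero otherwise. Here max(xᵢ) = 6.35.
Posterior ∝ θ^(−7) · θ^(−4) = θ^(−11) on θ ≥ max(5.2, 6.35) = 6.35.
This density is strictly decreasing in θ, so the posterior mode lies at the lower boundary of the support.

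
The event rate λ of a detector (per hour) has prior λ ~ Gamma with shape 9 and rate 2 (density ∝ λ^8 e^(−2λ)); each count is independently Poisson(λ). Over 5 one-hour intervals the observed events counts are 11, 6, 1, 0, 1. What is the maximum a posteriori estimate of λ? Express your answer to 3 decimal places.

Σxᵢ = 11+6+1+0+1 = 19, with n = 5.
Posterior ∝ λ^8e^(−2λ) · λ^19e^(−5λ) = λ^27e^(−7λ), i.e. Gamma(shape=28, rate=7).
The mode of a Gamma(a, b) with a ≥ 1 (shape–rate) is (a−1)/b = 27/7 ≈ 3.857.

λ̂_MAP = 3.857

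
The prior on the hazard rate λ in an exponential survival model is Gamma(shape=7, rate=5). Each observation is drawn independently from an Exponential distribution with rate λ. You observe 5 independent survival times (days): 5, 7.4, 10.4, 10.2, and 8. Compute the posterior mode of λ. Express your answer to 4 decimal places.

The Exponential(rate=λ) likelihood is ∝ λ^n e^(−λΣtᵢ). Here n = 5 and Σtᵢ = 5 + 7.4 + 10.4 + 10.2 + 8 = 41.
Posterior ∝ λ^6e^(−5λ) · λ^5e^(−41λ) = λ^11e^(−46λ), i.e. Gamma(12, 46).
Mode = (a−1)/b = 11/46 ≈ 0.2391.

λ̂_MAP = 0.2391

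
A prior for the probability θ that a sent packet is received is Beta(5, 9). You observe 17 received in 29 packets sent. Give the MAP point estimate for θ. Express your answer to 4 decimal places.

Prior: Beta(5, 9).
Data: 17 successes in 29 trials. The binomial likelihood contributes θ^17(1−θ)^12, so the posterior is Beta(5+17, 9+12) = Beta(22, 21).
For Beta(a, b) with a, b > 1 the mode is (a−1)/(a+b−2) = 21/41 ≈ 0.5122.

θ̂_MAP = 0.5122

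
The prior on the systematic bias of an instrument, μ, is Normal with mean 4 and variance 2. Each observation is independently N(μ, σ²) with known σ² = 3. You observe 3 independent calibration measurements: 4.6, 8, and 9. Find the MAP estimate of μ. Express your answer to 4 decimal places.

n = 3; x̄ = (4.6 + 8 + 9)/3 = 21.6/3 = 7.2.
For a Normal prior and Normal likelihood with known variance, the posterior is Normal; its mode equals its mean, the precision-weighted average.
Prior precision 1/σ₀² = 1/2 = 0.5; data precision n/σ² = 3/3 = 1.
μ̂ = (0.5·4 + 1·7.2) / (0.5 + 1) = 9.2/1.5 = 92/15 ≈ 6.1333.

μ̂_MAP = 6.1333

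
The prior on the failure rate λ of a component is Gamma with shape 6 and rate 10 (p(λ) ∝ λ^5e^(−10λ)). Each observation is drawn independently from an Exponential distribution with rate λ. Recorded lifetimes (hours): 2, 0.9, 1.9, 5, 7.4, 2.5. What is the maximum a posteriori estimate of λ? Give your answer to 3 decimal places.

λ̂_MAP = 0.370

The Exponential(rate=λ) likelihood is ∝ λ^n e^(−λΣtᵢ). Here n = 6 and Σtᵢ = 2 + 0.9 + 1.9 + 5 + 7.4 + 2.5 = 19.7.
Posterior ∝ λ^5e^(−10λ) · λ^6e^(−19.7λ) = λ^11e^(−29.7λ), i.e. Gamma(12, 29.7).
Mode = (a−1)/b = 11/29.7 ≈ 0.370.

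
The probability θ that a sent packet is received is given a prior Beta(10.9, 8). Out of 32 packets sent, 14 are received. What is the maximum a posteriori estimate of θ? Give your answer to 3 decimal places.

Prior: Beta(10.9, 8).
Data: 14 successes in 32 trials. The binomial likelihood contributes θ^14(1−θ)^18, so the posterior is Beta(10.9+14, 8+18) = Beta(24.9, 26).
For Beta(a, b) with a, b > 1 the mode is (a−1)/(a+b−2) = 23.9/48.9 ≈ 0.489.

θ̂_MAP = 0.489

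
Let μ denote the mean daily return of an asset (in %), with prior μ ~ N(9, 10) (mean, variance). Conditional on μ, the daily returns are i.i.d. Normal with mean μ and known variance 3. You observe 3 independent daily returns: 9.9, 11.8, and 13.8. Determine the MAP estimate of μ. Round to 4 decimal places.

μ̂_MAP = 11.5758

n = 3; x̄ = (9.9 + 11.8 + 13.8)/3 = 35.5/3 = 71/6 ≈ 11.8333.
For a Normal prior and Normal likelihood with known variance, the posterior is Normal; its mode equals its mean, the precision-weighted average.
Prior precision 1/σ₀² = 1/10 = 0.1; data precision n/σ² = 3/3 = 1.
μ̂ = (0.1·9 + 1·(71/6)) / (0.1 + 1) = (191/15)/1.1 = 382/33 ≈ 11.5758.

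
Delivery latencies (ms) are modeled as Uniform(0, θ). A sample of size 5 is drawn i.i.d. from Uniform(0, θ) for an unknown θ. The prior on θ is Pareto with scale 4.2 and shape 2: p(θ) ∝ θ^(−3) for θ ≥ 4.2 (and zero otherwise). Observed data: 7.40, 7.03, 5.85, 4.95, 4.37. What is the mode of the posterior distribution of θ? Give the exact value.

θ̂_MAP = 7.40

The Uniform(0, θ) likelihood is θ^(−n) for θ ≥ max(xᵢ), zero otherwise. Here max(xᵢ) = 7.40.
Posterior ∝ θ^(−3) · θ^(−5) = θ^(−8) on θ ≥ max(4.2, 7.40) = 7.40.
This density is strictly decreasing in θ, so the posterior mode lies at the lower boundary of the support.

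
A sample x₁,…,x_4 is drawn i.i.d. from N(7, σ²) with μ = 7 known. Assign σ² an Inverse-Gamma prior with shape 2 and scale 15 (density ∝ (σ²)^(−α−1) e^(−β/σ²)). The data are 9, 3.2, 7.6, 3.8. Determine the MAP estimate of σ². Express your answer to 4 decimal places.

σ̂²_MAP = 5.9040

Sum of squared deviations about the known mean: SS = (9−7)² + (3.2−7)² + (7.6−7)² + (3.8−7)² = 29.04.
The Normal likelihood contributes (σ²)^(−n/2) exp(−SS/(2σ²)), so the posterior is Inverse-Gamma(α + n/2, β + SS/2) = Inverse-Gamma(4, 29.52).
The mode of Inverse-Gamma(a, b) is b/(a+1) = 29.52/5 ≈ 5.9040.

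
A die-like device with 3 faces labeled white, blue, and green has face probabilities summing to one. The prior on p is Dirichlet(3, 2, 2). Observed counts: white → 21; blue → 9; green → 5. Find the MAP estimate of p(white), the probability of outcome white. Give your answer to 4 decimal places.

The posterior is Dirichlet(αᵢ + nᵢ) = Dirichlet(24, 11, 7).
For a Dirichlet(a₁,…,a_K) with all aᵢ > 1, the mode has j-th component (aⱼ − 1)/(Σaᵢ − K).
Here Σaᵢ = 42 and K = 3, so p(white) = (24 − 1)/(42 − 3) = 23/39 ≈ 0.5897.

MAP estimate of p(white) = 0.5897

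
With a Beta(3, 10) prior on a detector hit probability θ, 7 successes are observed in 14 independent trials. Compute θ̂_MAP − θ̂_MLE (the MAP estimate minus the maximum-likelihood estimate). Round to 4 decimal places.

MAP − MLE = -0.1400

Posterior is Beta(10, 17); MAP = (10−1)/(27−2) = 9/25 ≈ 0.36000.
MLE ignores the prior: θ̂_MLE = k/n = 7/14 ≈ 0.50000.
Difference = 9/25 − 7/14 = -7/50 ≈ -0.1400.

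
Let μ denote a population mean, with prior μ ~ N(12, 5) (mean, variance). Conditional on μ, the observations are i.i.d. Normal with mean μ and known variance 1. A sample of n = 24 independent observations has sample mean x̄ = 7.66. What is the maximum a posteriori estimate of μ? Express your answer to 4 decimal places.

μ̂_MAP = 7.6959

n = 24, x̄ = 7.66.
For a Normal prior and Normal likelihood with known variance, the posterior is Normal; its mode equals its mean, the precision-weighted average.
Prior precision 1/σ₀² = 1/5 = 0.2; data precision n/σ² = 24/1 = 24.
μ̂ = (0.2·12 + 24·7.66) / (0.2 + 24) = 186.24/24.2 = 4656/605 ≈ 7.6959.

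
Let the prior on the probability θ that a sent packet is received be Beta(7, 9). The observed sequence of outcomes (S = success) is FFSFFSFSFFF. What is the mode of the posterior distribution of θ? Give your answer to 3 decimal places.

θ̂_MAP = 0.360

Prior: Beta(7, 9).
Data: 3 successes in 11 trials (from the sequence). The binomial likelihood contributes θ^3(1−θ)^8, so the posterior is Beta(7+3, 9+8) = Beta(10, 17).
For Beta(a, b) with a, b > 1 the mode is (a−1)/(a+b−2) = 9/25 ≈ 0.360.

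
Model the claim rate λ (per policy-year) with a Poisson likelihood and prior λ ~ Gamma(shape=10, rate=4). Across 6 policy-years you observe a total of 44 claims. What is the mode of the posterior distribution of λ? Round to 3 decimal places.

λ̂_MAP = 5.300

Σxᵢ = 44, n = 6.
Posterior ∝ λ^9e^(−4λ) · λ^44e^(−6λ) = λ^53e^(−10λ), i.e. Gamma(shape=54, rate=10).
The mode of a Gamma(a, b) with a ≥ 1 (shape–rate) is (a−1)/b = 53/10 ≈ 5.300.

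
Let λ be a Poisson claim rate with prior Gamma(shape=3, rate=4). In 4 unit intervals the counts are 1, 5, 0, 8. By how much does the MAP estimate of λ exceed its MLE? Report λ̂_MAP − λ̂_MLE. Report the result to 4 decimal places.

Σxᵢ = 14. Posterior is Gamma(17, 8); MAP = (17−1)/8 = 16/8 ≈ 2.00000.
MLE = x̄ = 14/4 ≈ 3.50000.
Difference = 16/8 − 14/4 = -3/2 ≈ -1.5000.

MAP − MLE = -1.5000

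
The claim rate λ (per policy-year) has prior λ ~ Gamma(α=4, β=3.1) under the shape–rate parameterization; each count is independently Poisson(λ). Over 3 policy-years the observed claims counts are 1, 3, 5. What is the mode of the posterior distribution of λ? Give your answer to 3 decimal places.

Σxᵢ = 1+3+5 = 9, with n = 3.
Posterior ∝ λ^3e^(−3.1λ) · λ^9e^(−3λ) = λ^12e^(−6.1λ), i.e. Gamma(shape=13, rate=6.1).
The mode of a Gamma(a, b) with a ≥ 1 (shape–rate) is (a−1)/b = 12/6.1 ≈ 1.967.

λ̂_MAP = 1.967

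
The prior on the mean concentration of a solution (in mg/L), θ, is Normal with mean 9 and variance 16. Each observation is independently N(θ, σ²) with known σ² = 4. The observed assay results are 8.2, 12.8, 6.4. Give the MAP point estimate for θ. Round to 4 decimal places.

θ̂_MAP = 9.1231

n = 3; x̄ = (8.2 + 12.8 + 6.4)/3 = 27.4/3 = 137/15 ≈ 9.1333.
For a Normal prior and Normal likelihood with known variance, the posterior is Normal; its mode equals its mean, the precision-weighted average.
Prior precision 1/σ₀² = 1/16 = 0.0625; data precision n/σ² = 3/4 = 0.75.
θ̂ = (0.0625·9 + 0.75·(137/15)) / (0.0625 + 0.75) = 7.4125/0.8125 = 593/65 ≈ 9.1231.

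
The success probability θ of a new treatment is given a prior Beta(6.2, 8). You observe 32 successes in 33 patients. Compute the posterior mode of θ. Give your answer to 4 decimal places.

θ̂_MAP = 0.8230

Prior: Beta(6.2, 8).
Data: 32 successes in 33 trials. The binomial likelihood contributes θ^32(1−θ)^1, so the posterior is Beta(6.2+32, 8+1) = Beta(38.2, 9).
For Beta(a, b) with a, b > 1 the mode is (a−1)/(a+b−2) = 37.2/45.2 ≈ 0.8230.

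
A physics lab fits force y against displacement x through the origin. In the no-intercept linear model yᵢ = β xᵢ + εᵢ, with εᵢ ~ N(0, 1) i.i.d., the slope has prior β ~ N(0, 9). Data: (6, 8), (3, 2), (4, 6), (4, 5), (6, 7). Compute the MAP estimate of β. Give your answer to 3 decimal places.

log p(β | y) = −Σ(yᵢ − βxᵢ)²/(2·1) − β²/(2·9) + const.
Setting the derivative to zero: Σxᵢ(yᵢ − βxᵢ)/1 − β/9 = 0, so β = Σxᵢyᵢ / (Σxᵢ² + σ²/τ²).
Σxᵢyᵢ = 6·8 + 3·2 + 4·6 + 4·5 + 6·7 = 140; Σxᵢ² = 113; σ²/τ² = 1/9.
β̂_MAP = 140 / (113 + 1/9) = 140/(1018/9) = 630/509 ≈ 1.238.

β̂_MAP = 1.238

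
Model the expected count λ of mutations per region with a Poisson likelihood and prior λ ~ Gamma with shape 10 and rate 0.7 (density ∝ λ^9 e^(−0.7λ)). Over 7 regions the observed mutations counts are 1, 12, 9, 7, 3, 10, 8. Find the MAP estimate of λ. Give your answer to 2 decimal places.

λ̂_MAP = 7.66

Σxᵢ = 1+12+9+7+3+10+8 = 50, with n = 7.
Posterior ∝ λ^9e^(−0.7λ) · λ^50e^(−7λ) = λ^59e^(−7.7λ), i.e. Gamma(shape=60, rate=7.7).
The mode of a Gamma(a, b) with a ≥ 1 (shape–rate) is (a−1)/b = 59/7.7 ≈ 7.66.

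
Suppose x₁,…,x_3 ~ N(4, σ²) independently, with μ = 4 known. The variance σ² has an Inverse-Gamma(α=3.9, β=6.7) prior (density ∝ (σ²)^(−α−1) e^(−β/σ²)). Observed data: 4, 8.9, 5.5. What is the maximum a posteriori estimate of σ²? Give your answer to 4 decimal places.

Sum of squared deviations about the known mean: SS = (4−4)² + (8.9−4)² + (5.5−4)² = 26.26.
The Normal likelihood contributes (σ²)^(−n/2) exp(−SS/(2σ²)), so the posterior is Inverse-Gamma(α + n/2, β + SS/2) = Inverse-Gamma(5.4, 19.83).
The mode of Inverse-Gamma(a, b) is b/(a+1) = 19.83/6.4 ≈ 3.0984.

σ̂²_MAP = 3.0984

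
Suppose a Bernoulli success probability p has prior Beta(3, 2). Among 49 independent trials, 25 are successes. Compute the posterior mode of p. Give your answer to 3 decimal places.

Prior: Beta(3, 2).
Data: 25 successes in 49 trials. The binomial likelihood contributes p^25(1−p)^24, so the posterior is Beta(3+25, 2+24) = Beta(28, 26).
For Beta(a, b) with a, b > 1 the mode is (a−1)/(a+b−2) = 27/52 ≈ 0.519.

p̂_MAP = 0.519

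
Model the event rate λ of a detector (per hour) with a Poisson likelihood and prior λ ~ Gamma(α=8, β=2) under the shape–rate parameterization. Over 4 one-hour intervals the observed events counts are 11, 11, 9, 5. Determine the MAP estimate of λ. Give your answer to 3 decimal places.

λ̂_MAP = 7.167

Σxᵢ = 11+11+9+5 = 36, with n = 4.
Posterior ∝ λ^7e^(−2λ) · λ^36e^(−4λ) = λ^43e^(−6λ), i.e. Gamma(shape=44, rate=6).
The mode of a Gamma(a, b) with a ≥ 1 (shape–rate) is (a−1)/b = 43/6 ≈ 7.167.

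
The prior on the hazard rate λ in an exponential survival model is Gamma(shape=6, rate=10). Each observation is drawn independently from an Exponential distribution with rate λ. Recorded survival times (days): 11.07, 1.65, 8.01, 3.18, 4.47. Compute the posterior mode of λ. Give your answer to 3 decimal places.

λ̂_MAP = 0.261

The Exponential(rate=λ) likelihood is ∝ λ^n e^(−λΣtᵢ). Here n = 5 and Σtᵢ = 11.07 + 1.65 + 8.01 + 3.18 + 4.47 = 28.38.
Posterior ∝ λ^5e^(−10λ) · λ^5e^(−28.38λ) = λ^10e^(−38.38λ), i.e. Gamma(11, 38.38).
Mode = (a−1)/b = 10/38.38 ≈ 0.261.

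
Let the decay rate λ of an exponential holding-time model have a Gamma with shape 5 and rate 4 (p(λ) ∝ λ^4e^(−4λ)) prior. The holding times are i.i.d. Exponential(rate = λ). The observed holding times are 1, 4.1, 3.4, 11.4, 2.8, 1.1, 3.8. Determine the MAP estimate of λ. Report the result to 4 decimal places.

The Exponential(rate=λ) likelihood is ∝ λ^n e^(−λΣtᵢ). Here n = 7 and Σtᵢ = 1 + 4.1 + 3.4 + 11.4 + 2.8 + 1.1 + 3.8 = 27.6.
Posterior ∝ λ^4e^(−4λ) · λ^7e^(−27.6λ) = λ^11e^(−31.6λ), i.e. Gamma(12, 31.6).
Mode = (a−1)/b = 11/31.6 ≈ 0.3481.

λ̂_MAP = 0.3481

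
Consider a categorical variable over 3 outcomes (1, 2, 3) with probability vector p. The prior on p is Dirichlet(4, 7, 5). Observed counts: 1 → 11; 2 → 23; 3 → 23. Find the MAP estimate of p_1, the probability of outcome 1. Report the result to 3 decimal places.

MAP estimate: 0.200

The posterior is Dirichlet(αᵢ + nᵢ) = Dirichlet(15, 30, 28).
For a Dirichlet(a₁,…,a_K) with all aᵢ > 1, the mode has j-th component (aⱼ − 1)/(Σaᵢ − K).
Here Σaᵢ = 73 and K = 3, so p_1 = (15 − 1)/(73 − 3) = 14/70 ≈ 0.200.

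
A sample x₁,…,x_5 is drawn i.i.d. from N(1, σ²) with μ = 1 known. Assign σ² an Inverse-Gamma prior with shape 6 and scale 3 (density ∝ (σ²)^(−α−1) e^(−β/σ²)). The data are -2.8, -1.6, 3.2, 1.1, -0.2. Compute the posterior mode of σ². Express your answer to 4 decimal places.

σ̂²_MAP = 1.7626

Sum of squared deviations about the known mean: SS = (-2.8−1)² + (-1.6−1)² + (3.2−1)² + (1.1−1)² + (-0.2−1)² = 27.49.
The Normal likelihood contributes (σ²)^(−n/2) exp(−SS/(2σ²)), so the posterior is Inverse-Gamma(α + n/2, β + SS/2) = Inverse-Gamma(8.5, 16.745).
The mode of Inverse-Gamma(a, b) is b/(a+1) = 16.745/9.5 ≈ 1.7626.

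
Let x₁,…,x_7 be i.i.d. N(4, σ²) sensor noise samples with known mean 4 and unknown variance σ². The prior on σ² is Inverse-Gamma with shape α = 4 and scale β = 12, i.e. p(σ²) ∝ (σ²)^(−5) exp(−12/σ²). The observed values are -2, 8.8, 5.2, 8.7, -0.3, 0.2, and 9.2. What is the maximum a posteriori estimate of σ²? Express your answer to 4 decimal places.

σ̂²_MAP = 9.7965

Sum of squared deviations about the known mean: SS = (-2−4)² + (8.8−4)² + (5.2−4)² + (8.7−4)² + (-0.3−4)² + (0.2−4)² + (9.2−4)² = 142.54.
The Normal likelihood contributes (σ²)^(−n/2) exp(−SS/(2σ²)), so the posterior is Inverse-Gamma(α + n/2, β + SS/2) = Inverse-Gamma(7.5, 83.27).
The mode of Inverse-Gamma(a, b) is b/(a+1) = 83.27/8.5 ≈ 9.7965.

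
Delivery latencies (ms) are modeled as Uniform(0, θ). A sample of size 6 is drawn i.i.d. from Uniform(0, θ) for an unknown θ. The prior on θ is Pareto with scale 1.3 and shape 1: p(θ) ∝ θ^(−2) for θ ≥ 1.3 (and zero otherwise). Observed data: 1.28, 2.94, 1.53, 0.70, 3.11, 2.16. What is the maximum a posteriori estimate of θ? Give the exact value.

θ̂_MAP = 3.11

The Uniform(0, θ) likelihood is θ^(−n) for θ ≥ max(xᵢ), zero otherwise. Here max(xᵢ) = 3.11.
Posterior ∝ θ^(−2) · θ^(−6) = θ^(−8) on θ ≥ max(1.3, 3.11) = 3.11.
This density is strictly decreasing in θ, so the posterior mode lies at the lower boundary of the support.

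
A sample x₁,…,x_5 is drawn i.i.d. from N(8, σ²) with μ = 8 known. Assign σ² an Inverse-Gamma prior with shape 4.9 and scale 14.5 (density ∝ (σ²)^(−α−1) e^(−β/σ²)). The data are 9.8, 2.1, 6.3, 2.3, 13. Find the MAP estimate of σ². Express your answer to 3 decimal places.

σ̂²_MAP = 7.585

Sum of squared deviations about the known mean: SS = (9.8−8)² + (2.1−8)² + (6.3−8)² + (2.3−8)² + (13−8)² = 98.43.
The Normal likelihood contributes (σ²)^(−n/2) exp(−SS/(2σ²)), so the posterior is Inverse-Gamma(α + n/2, β + SS/2) = Inverse-Gamma(7.4, 63.715).
The mode of Inverse-Gamma(a, b) is b/(a+1) = 63.715/8.4 ≈ 7.585.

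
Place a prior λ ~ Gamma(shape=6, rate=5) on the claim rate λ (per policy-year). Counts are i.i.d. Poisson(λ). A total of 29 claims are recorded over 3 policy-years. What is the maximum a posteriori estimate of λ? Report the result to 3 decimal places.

Σxᵢ = 29, n = 3.
Posterior ∝ λ^5e^(−5λ) · λ^29e^(−3λ) = λ^34e^(−8λ), i.e. Gamma(shape=35, rate=8).
The mode of a Gamma(a, b) with a ≥ 1 (shape–rate) is (a−1)/b = 34/8 ≈ 4.250.

λ̂_MAP = 4.250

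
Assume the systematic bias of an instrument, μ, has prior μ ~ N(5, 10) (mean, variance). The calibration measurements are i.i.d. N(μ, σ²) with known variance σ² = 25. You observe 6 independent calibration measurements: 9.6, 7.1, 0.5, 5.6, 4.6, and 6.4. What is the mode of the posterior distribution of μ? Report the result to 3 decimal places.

μ̂_MAP = 5.447

n = 6; x̄ = (9.6 + 7.1 + 0.5 + 5.6 + 4.6 + 6.4)/6 = 33.8/6 = 169/30 ≈ 5.6333.
For a Normal prior and Normal likelihood with known variance, the posterior is Normal; its mode equals its mean, the precision-weighted average.
Prior precision 1/σ₀² = 1/10 = 0.1; data precision n/σ² = 6/25 = 0.24.
μ̂ = (0.1·5 + 0.24·(169/30)) / (0.1 + 0.24) = 1.852/0.34 = 463/85 ≈ 5.447.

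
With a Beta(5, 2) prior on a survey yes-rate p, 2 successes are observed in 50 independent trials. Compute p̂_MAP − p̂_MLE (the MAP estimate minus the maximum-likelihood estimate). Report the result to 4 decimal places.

Posterior is Beta(7, 50); MAP = (7−1)/(57−2) = 6/55 ≈ 0.10909.
MLE ignores the prior: p̂_MLE = k/n = 2/50 ≈ 0.04000.
Difference = 6/55 − 2/50 = 19/275 ≈ 0.0691.

MAP − MLE = 0.0691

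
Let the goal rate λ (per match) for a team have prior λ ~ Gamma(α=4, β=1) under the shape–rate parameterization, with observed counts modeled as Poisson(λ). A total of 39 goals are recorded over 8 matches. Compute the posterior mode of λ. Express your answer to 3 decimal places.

λ̂_MAP = 4.667

Σxᵢ = 39, n = 8.
Posterior ∝ λ^3e^(−1λ) · λ^39e^(−8λ) = λ^42e^(−9λ), i.e. Gamma(shape=43, rate=9).
The mode of a Gamma(a, b) with a ≥ 1 (shape–rate) is (a−1)/b = 42/9 ≈ 4.667.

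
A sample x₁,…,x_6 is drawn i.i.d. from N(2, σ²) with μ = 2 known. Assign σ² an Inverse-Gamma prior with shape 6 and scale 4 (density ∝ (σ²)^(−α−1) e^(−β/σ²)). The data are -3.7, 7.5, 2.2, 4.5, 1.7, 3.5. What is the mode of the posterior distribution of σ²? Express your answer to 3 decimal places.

σ̂²_MAP = 3.969

Sum of squared deviations about the known mean: SS = (-3.7−2)² + (7.5−2)² + (2.2−2)² + (4.5−2)² + (1.7−2)² + (3.5−2)² = 71.37.
The Normal likelihood contributes (σ²)^(−n/2) exp(−SS/(2σ²)), so the posterior is Inverse-Gamma(α + n/2, β + SS/2) = Inverse-Gamma(9, 39.685).
The mode of Inverse-Gamma(a, b) is b/(a+1) = 39.685/10 ≈ 3.969.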